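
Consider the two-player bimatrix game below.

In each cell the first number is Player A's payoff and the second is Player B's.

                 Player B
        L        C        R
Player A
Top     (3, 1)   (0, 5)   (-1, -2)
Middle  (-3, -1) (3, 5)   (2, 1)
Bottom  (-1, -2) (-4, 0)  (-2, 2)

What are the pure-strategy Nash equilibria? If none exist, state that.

(Middle, C)

For each strategy profile, look for a profitable unilateral deviation.
(Top, L): Player B can switch to C (1 → 5). Not NE.
(Top, C): Player A can switch to Middle (0 → 3). Not NE.
(Top, R): Player A can switch to Middle (-1 → 2). Not NE.
(Middle, L): Player A can switch to Top (-3 → 3). Not NE.
(Middle, C): Player A gets 3, best alternative 0; Player B gets 5, best alternative 1. No profitable deviation — NE.
(Middle, R): Player B can switch to C (1 → 5). Not NE.
(Bottom, L): Player A can switch to Top (-1 → 3). Not NE.
(Bottom, C): Player A can switch to Top (-4 → 0). Not NE.
(Bottom, R): Player A can switch to Top (-2 → -1). Not NE.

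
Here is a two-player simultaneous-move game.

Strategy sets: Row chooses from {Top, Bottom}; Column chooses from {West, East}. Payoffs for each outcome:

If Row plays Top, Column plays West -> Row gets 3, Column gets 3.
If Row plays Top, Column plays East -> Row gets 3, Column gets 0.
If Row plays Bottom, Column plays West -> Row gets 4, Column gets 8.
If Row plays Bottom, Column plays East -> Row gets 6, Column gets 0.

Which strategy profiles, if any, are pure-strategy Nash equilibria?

The unique pure-strategy Nash equilibrium is (Bottom, West).

Row against West: payoffs 3, 4 → best response Bottom.
Row against East: payoffs 3, 6 → best response Bottom.
Column against Top: payoffs 3, 0 → best response West.
Column against Bottom: payoffs 8, 0 → best response West.
Mutual best responses: (Bottom, West).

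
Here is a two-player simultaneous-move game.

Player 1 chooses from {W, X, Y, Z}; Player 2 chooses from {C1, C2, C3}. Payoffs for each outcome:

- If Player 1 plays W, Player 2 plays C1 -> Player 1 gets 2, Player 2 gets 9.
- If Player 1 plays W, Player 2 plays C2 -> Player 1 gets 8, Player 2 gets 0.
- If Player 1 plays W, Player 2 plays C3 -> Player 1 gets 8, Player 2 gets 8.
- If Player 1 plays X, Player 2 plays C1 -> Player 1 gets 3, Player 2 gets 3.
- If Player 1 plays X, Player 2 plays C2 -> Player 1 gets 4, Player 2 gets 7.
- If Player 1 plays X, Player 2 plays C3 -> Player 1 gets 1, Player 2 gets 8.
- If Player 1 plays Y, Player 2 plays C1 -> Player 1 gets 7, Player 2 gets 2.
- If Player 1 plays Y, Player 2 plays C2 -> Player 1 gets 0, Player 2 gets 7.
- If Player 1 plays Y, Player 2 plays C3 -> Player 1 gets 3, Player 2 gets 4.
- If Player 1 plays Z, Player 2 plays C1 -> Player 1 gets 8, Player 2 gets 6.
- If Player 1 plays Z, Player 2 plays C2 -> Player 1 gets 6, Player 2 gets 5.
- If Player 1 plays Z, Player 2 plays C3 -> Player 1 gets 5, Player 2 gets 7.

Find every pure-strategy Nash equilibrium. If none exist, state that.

Mark each player's best response to every combination of opponents' strategies; a profile where every player is best-responding is a pure Nash equilibrium.
Player 1 against C1: payoffs 2, 3, 7, 8 → best response Z.
Player 1 against C2: payoffs 8, 4, 0, 6 → best response W.
Player 1 against C3: payoffs 8, 1, 3, 5 → best response W.
Player 2 against W: payoffs 9, 0, 8 → best response C1.
Player 2 against X: payoffs 3, 7, 8 → best response C3.
Player 2 against Y: payoffs 2, 7, 4 → best response C2.
Player 2 against Z: payoffs 6, 5, 7 → best response C3.
No profile is a mutual best response for all players.

This game has no pure Nash equilibrium.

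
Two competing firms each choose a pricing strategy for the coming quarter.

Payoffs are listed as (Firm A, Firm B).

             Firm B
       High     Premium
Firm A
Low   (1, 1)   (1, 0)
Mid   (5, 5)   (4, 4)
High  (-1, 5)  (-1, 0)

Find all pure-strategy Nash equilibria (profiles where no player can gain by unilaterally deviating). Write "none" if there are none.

(Mid, High)

(Low, High): Firm A can switch to Mid (1 → 5). Not NE.
(Low, Premium): Firm A can switch to Mid (1 → 4). Not NE.
(Mid, High): Firm A gets 5, best alternative 1; Firm B gets 5, best alternative 4. No profitable deviation — NE.
(Mid, Premium): Firm B can switch to High (4 → 5). Not NE.
(High, High): Firm A can switch to Low (-1 → 1). Not NE.
(High, Premium): Firm A can switch to Low (-1 → 1). Not NE.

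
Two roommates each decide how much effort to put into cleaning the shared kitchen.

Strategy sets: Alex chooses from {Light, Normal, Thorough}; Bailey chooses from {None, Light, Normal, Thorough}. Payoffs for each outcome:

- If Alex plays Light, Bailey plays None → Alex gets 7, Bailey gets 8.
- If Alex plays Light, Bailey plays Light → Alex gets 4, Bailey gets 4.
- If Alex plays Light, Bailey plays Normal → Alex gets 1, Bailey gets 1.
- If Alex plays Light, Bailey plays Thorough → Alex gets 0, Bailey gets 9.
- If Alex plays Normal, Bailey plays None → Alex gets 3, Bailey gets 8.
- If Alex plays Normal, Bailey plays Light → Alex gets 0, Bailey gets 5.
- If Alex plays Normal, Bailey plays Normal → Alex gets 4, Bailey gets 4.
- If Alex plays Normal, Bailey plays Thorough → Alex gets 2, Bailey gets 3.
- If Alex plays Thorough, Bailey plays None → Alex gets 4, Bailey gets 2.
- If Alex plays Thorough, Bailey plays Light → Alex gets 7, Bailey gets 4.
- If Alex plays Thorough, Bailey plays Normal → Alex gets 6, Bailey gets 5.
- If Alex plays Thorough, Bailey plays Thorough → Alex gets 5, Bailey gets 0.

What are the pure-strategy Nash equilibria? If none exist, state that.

Alex against None: payoffs 7, 3, 4 → best response Light.
Alex against Light: payoffs 4, 0, 7 → best response Thorough.
Alex against Normal: payoffs 1, 4, 6 → best response Thorough.
Alex against Thorough: payoffs 0, 2, 5 → best response Thorough.
Bailey against Light: payoffs 8, 4, 1, 9 → best response Thorough.
Bailey against Normal: payoffs 8, 5, 4, 3 → best response None.
Bailey against Thorough: payoffs 2, 4, 5, 0 → best response Normal.
Mutual best responses: (Thorough, Normal).

The unique pure-strategy Nash equilibrium is (Thorough, Normal).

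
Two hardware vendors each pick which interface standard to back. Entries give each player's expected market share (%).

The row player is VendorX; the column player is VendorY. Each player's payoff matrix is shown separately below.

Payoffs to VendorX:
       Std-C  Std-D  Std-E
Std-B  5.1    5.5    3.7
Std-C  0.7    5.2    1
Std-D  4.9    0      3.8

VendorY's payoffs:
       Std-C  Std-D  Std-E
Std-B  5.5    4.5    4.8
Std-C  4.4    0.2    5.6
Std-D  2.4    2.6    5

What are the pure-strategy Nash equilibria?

(Std-B, Std-C), (Std-D, Std-E)

Check each profile: it is a Nash equilibrium iff no player can strictly gain by switching unilaterally.
(Std-B, Std-C): VendorX gets 5.1, best alternative 4.9; VendorY gets 5.5, best alternative 4.8. No profitable deviation — NE.
(Std-B, Std-D): VendorY can switch to Std-C (4.5 → 5.5). Not NE.
(Std-B, Std-E): VendorX can switch to Std-D (3.7 → 3.8). Not NE.
(Std-C, Std-C): VendorX can switch to Std-B (0.7 → 5.1). Not NE.
(Std-C, Std-D): VendorX can switch to Std-B (5.2 → 5.5). Not NE.
(Std-C, Std-E): VendorX can switch to Std-B (1 → 3.7). Not NE.
(Std-D, Std-C): VendorX can switch to Std-B (4.9 → 5.1). Not NE.
(Std-D, Std-D): VendorX can switch to Std-B (0 → 5.5). Not NE.
(Std-D, Std-E): VendorX gets 3.8, best alternative 3.7; VendorY gets 5, best alternative 2.6. No profitable deviation — NE.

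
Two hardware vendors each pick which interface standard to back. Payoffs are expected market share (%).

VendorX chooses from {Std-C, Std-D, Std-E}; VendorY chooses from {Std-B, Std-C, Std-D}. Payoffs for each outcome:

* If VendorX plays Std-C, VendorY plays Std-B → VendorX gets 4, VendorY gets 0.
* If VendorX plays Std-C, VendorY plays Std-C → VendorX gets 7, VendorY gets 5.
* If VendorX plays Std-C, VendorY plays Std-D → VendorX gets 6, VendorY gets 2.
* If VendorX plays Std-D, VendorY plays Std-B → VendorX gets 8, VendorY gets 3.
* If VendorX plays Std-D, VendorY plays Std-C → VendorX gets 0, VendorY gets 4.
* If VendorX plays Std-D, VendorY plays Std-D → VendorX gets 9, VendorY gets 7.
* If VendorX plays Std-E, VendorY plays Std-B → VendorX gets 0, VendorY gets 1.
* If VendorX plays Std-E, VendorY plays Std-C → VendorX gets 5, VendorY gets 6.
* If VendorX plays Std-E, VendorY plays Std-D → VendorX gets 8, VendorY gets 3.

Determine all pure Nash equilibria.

The pure Nash equilibria are (Std-C, Std-C), (Std-D, Std-D).

Check each profile: it is a Nash equilibrium iff no player can strictly gain by switching unilaterally.
(Std-C, Std-B): VendorX can switch to Std-D (4 → 8). Not NE.
(Std-C, Std-C): VendorX gets 7, best alternative 5; VendorY gets 5, best alternative 2. No profitable deviation — NE.
(Std-C, Std-D): VendorX can switch to Std-D (6 → 9). Not NE.
(Std-D, Std-B): VendorY can switch to Std-C (3 → 4). Not NE.
(Std-D, Std-C): VendorX can switch to Std-C (0 → 7). Not NE.
(Std-D, Std-D): VendorX gets 9, best alternative 8; VendorY gets 7, best alternative 4. No profitable deviation — NE.
(Std-E, Std-B): VendorX can switch to Std-C (0 → 4). Not NE.
(Std-E, Std-C): VendorX can switch to Std-C (5 → 7). Not NE.
(The remaining 1 profile has a profitable deviation by the same check.)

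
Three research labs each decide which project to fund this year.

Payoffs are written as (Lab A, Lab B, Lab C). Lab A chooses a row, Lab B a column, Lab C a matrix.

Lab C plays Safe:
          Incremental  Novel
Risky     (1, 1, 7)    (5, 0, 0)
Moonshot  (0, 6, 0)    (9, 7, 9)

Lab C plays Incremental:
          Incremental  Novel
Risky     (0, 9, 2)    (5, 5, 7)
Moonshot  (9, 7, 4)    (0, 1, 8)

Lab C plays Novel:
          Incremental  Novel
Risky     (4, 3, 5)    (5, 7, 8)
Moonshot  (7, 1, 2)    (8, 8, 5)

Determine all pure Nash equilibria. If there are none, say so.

The pure Nash equilibria are (Risky, Incremental, Safe), (Moonshot, Incremental, Incremental), (Moonshot, Novel, Safe).

Lab A against (Incremental, Safe): payoffs 1, 0 → best response Risky.
Lab A against (Incremental, Incremental): payoffs 0, 9 → best response Moonshot.
Lab A against (Incremental, Novel): payoffs 4, 7 → best response Moonshot.
Lab A against (Novel, Safe): payoffs 5, 9 → best response Moonshot.
Lab A against (Novel, Incremental): payoffs 5, 0 → best response Risky.
Lab A against (Novel, Novel): payoffs 5, 8 → best response Moonshot.
Lab B against (Risky, Safe): payoffs 1, 0 → best response Incremental.
Lab B against (Risky, Incremental): payoffs 9, 5 → best response Incremental.
Lab B against (Risky, Novel): payoffs 3, 7 → best response Novel.
Lab B against (Moonshot, Safe): payoffs 6, 7 → best response Novel.
Lab B against (Moonshot, Incremental): payoffs 7, 1 → best response Incremental.
Lab B against (Moonshot, Novel): payoffs 1, 8 → best response Novel.
Lab C against (Risky, Incremental): payoffs 7, 2, 5 → best response Safe.
Lab C against (Risky, Novel): payoffs 0, 7, 8 → best response Novel.
Lab C against (Moonshot, Incremental): payoffs 0, 4, 2 → best response Incremental.
Lab C against (Moonshot, Novel): payoffs 9, 8, 5 → best response Safe.
Mutual best responses: (Risky, Incremental, Safe); (Moonshot, Incremental, Incremental); (Moonshot, Novel, Safe).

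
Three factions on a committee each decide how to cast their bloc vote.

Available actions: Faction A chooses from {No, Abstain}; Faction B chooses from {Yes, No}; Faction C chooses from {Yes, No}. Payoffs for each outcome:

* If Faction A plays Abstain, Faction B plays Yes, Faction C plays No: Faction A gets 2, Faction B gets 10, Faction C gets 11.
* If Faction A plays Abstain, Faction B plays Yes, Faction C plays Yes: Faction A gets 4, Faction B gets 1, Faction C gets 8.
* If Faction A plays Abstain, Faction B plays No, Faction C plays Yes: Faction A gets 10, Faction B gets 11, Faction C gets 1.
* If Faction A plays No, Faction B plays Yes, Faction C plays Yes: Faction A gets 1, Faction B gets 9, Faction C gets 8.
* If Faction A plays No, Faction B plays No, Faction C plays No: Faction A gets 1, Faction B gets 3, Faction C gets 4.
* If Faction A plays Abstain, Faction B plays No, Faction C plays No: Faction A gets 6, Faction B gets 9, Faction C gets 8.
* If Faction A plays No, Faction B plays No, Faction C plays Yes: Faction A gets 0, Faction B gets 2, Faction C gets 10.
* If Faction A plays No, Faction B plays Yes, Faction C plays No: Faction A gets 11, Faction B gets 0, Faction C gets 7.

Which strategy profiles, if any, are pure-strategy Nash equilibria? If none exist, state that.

There is no pure-strategy Nash equilibrium.

(No, Yes, Yes): Faction A can switch to Abstain (1 → 4). Not NE.
(No, Yes, No): Faction B can switch to No (0 → 3). Not NE.
(No, No, Yes): Faction A can switch to Abstain (0 → 10). Not NE.
(No, No, No): Faction A can switch to Abstain (1 → 6). Not NE.
(Abstain, Yes, Yes): Faction B can switch to No (1 → 11). Not NE.
(Abstain, Yes, No): Faction A can switch to No (2 → 11). Not NE.
(The remaining 2 profiles each have a profitable deviation by the same check.)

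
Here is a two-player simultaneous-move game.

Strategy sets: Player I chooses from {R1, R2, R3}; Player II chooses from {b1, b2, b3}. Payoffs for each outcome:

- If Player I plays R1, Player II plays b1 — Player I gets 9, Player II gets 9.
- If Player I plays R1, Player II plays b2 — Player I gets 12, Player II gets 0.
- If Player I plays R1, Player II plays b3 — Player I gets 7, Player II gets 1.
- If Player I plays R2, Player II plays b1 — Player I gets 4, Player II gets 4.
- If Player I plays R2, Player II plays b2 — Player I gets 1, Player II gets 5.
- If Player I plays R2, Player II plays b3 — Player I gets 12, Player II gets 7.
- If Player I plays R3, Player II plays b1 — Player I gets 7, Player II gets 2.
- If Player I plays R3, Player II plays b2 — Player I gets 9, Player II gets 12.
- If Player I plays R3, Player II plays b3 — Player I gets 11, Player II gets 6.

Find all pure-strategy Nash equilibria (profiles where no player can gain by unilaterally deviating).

The pure Nash equilibria are (R1, b1), (R2, b3).

For each player, find the best response to each opponent profile; mutual best responses are the pure NE.
Player I against b1: payoffs 9, 4, 7 → best response R1.
Player I against b2: payoffs 12, 1, 9 → best response R1.
Player I against b3: payoffs 7, 12, 11 → best response R2.
Player II against R1: payoffs 9, 0, 1 → best response b1.
Player II against R2: payoffs 4, 5, 7 → best response b3.
Player II against R3: payoffs 2, 12, 6 → best response b2.
Mutual best responses: (R1, b1); (R2, b3).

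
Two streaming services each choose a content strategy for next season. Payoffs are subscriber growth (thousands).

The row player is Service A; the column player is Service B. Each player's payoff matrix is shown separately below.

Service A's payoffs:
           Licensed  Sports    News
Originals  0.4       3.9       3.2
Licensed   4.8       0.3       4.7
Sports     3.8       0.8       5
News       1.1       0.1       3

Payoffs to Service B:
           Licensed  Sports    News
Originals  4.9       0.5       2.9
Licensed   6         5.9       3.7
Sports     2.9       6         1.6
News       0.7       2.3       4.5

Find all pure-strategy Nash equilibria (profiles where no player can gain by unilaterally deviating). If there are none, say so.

Pure NE: (Licensed, Licensed)

For each player, find the best response to each opponent profile; mutual best responses are the pure NE.
Service A against Licensed: payoffs 0.4, 4.8, 3.8, 1.1 → best response Licensed.
Service A against Sports: payoffs 3.9, 0.3, 0.8, 0.1 → best response Originals.
Service A against News: payoffs 3.2, 4.7, 5, 3 → best response Sports.
Service B against Originals: payoffs 4.9, 0.5, 2.9 → best response Licensed.
Service B against Licensed: payoffs 6, 5.9, 3.7 → best response Licensed.
Service B against Sports: payoffs 2.9, 6, 1.6 → best response Sports.
Service B against News: payoffs 0.7, 2.3, 4.5 → best response News.
Mutual best responses: (Licensed, Licensed).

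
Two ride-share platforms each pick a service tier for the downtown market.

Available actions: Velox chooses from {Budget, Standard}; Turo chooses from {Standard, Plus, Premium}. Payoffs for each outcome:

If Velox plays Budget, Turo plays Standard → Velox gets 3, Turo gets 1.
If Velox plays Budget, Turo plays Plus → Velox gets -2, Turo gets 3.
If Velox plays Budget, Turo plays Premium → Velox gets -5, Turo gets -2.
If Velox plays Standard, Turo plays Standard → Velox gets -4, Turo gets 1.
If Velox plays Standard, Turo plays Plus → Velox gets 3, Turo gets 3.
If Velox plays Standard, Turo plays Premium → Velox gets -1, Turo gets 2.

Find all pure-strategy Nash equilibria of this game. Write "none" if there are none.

Pure NE: (Standard, Plus)

Velox against Standard: payoffs 3, -4 → best response Budget.
Velox against Plus: payoffs -2, 3 → best response Standard.
Velox against Premium: payoffs -5, -1 → best response Standard.
Turo against Budget: payoffs 1, 3, -2 → best response Plus.
Turo against Standard: payoffs 1, 3, 2 → best response Plus.
Mutual best responses: (Standard, Plus).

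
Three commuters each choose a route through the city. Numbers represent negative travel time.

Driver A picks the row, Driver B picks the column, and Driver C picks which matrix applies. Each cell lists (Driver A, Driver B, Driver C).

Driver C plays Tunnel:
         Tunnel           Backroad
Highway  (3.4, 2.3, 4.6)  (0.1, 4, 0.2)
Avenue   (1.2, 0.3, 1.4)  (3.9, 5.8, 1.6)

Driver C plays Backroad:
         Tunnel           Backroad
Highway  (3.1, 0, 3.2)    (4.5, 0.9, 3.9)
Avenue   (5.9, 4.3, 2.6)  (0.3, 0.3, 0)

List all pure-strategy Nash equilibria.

(Highway, Tunnel, Tunnel): Driver B can switch to Backroad (2.3 → 4). Not NE.
(Highway, Tunnel, Backroad): Driver A can switch to Avenue (3.1 → 5.9). Not NE.
(Highway, Backroad, Tunnel): Driver A can switch to Avenue (0.1 → 3.9). Not NE.
(Highway, Backroad, Backroad): Driver A gets 4.5, best alternative 0.3; Driver B gets 0.9, best alternative 0; Driver C gets 3.9, best alternative 0.2. No profitable deviation — NE.
(Avenue, Tunnel, Tunnel): Driver A can switch to Highway (1.2 → 3.4). Not NE.
(Avenue, Tunnel, Backroad): Driver A gets 5.9, best alternative 3.1; Driver B gets 4.3, best alternative 0.3; Driver C gets 2.6, best alternative 1.4. No profitable deviation — NE.
(Avenue, Backroad, Tunnel): Driver A gets 3.9, best alternative 0.1; Driver B gets 5.8, best alternative 0.3; Driver C gets 1.6, best alternative 0. No profitable deviation — NE.
(Avenue, Backroad, Backroad): Driver A can switch to Highway (0.3 → 4.5). Not NE.

(Highway, Backroad, Backroad) and (Avenue, Tunnel, Backroad) and (Avenue, Backroad, Tunnel)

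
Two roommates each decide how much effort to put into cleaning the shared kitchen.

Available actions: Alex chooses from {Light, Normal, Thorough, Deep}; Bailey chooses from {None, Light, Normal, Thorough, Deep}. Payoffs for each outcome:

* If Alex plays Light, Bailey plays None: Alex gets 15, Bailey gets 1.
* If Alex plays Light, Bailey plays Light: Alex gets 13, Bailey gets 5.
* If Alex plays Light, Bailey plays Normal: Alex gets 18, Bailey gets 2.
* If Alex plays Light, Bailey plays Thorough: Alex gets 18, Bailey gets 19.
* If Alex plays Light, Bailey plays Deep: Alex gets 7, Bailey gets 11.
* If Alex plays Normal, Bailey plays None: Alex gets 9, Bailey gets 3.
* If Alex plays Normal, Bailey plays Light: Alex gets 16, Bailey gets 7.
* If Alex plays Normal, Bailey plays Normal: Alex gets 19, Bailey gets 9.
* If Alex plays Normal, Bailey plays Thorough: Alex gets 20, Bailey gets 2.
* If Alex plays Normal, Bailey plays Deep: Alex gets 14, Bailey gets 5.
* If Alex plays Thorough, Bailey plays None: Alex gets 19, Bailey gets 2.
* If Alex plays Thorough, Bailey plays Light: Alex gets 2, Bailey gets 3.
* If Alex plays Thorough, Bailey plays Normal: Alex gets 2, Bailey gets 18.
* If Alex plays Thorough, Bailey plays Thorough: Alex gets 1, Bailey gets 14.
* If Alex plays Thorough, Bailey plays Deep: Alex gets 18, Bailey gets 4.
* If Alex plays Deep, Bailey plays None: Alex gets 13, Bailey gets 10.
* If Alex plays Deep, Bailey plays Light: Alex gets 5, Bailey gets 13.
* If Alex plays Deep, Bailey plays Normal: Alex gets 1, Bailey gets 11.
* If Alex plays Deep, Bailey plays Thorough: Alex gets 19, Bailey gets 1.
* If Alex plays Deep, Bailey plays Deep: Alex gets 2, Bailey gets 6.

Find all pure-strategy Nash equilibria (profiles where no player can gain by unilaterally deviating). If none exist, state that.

Alex against None: payoffs 15, 9, 19, 13 → best response Thorough.
Alex against Light: payoffs 13, 16, 2, 5 → best response Normal.
Alex against Normal: payoffs 18, 19, 2, 1 → best response Normal.
Alex against Thorough: payoffs 18, 20, 1, 19 → best response Normal.
Alex against Deep: payoffs 7, 14, 18, 2 → best response Thorough.
Bailey against Light: payoffs 1, 5, 2, 19, 11 → best response Thorough.
Bailey against Normal: payoffs 3, 7, 9, 2, 5 → best response Normal.
Bailey against Thorough: payoffs 2, 3, 18, 14, 4 → best response Normal.
Bailey against Deep: payoffs 10, 13, 11, 1, 6 → best response Light.
Mutual best responses: (Normal, Normal).

The unique pure-strategy Nash equilibrium is (Normal, Normal).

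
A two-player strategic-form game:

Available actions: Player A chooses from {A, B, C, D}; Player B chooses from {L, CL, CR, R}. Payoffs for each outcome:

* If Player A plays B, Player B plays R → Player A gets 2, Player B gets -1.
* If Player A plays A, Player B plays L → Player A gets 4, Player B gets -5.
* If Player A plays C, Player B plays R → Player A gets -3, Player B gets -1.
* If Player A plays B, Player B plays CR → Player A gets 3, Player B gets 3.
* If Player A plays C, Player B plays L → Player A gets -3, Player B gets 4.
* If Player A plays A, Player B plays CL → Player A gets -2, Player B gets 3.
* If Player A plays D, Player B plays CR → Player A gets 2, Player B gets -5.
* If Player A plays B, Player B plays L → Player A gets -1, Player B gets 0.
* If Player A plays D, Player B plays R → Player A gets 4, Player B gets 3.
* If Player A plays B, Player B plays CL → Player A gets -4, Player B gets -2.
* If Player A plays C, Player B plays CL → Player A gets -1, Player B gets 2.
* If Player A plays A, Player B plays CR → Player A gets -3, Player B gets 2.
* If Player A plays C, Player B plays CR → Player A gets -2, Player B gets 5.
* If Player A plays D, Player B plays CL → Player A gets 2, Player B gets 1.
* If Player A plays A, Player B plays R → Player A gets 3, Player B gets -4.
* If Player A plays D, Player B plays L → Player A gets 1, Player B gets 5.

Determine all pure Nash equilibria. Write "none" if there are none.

Player A against L: payoffs 4, -1, -3, 1 → best response A.
Player A against CL: payoffs -2, -4, -1, 2 → best response D.
Player A against CR: payoffs -3, 3, -2, 2 → best response B.
Player A against R: payoffs 3, 2, -3, 4 → best response D.
Player B against A: payoffs -5, 3, 2, -4 → best response CL.
Player B against B: payoffs 0, -2, 3, -1 → best response CR.
Player B against C: payoffs 4, 2, 5, -1 → best response CR.
Player B against D: payoffs 5, 1, -5, 3 → best response L.
Mutual best responses: (B, CR).

The unique pure-strategy Nash equilibrium is (B, CR).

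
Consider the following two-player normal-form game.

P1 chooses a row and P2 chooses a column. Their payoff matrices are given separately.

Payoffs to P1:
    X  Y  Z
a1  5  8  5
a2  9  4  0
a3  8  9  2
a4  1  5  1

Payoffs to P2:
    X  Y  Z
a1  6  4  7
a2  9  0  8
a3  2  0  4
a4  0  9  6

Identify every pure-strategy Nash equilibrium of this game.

(a1, X): P1 can switch to a2 (5 → 9). Not NE.
(a1, Y): P1 can switch to a3 (8 → 9). Not NE.
(a1, Z): P1 gets 5, best alternative 2; P2 gets 7, best alternative 6. No profitable deviation — NE.
(a2, X): P1 gets 9, best alternative 8; P2 gets 9, best alternative 8. No profitable deviation — NE.
(a2, Y): P1 can switch to a1 (4 → 8). Not NE.
(a2, Z): P1 can switch to a1 (0 → 5). Not NE.
(a3, X): P1 can switch to a2 (8 → 9). Not NE.
(a3, Y): P2 can switch to X (0 → 2). Not NE.
(a3, Z): P1 can switch to a1 (2 → 5). Not NE.
(a4, X): P1 can switch to a1 (1 → 5). Not NE.
(The remaining 2 profiles each have a profitable deviation by the same check.)

The pure Nash equilibria are (a1, Z), (a2, X).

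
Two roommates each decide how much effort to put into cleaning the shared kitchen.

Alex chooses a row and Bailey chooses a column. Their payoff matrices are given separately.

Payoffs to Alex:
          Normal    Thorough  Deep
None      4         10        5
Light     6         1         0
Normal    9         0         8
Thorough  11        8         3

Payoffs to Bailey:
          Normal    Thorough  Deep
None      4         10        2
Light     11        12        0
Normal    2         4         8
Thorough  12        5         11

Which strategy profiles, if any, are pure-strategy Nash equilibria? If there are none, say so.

The pure Nash equilibria are (None, Thorough), (Normal, Deep), (Thorough, Normal).

Check each profile: it is a Nash equilibrium iff no player can strictly gain by switching unilaterally.
(None, Normal): Alex can switch to Light (4 → 6). Not NE.
(None, Thorough): Alex gets 10, best alternative 8; Bailey gets 10, best alternative 4. No profitable deviation — NE.
(None, Deep): Alex can switch to Normal (5 → 8). Not NE.
(Light, Normal): Alex can switch to Normal (6 → 9). Not NE.
(Light, Thorough): Alex can switch to None (1 → 10). Not NE.
(Light, Deep): Alex can switch to None (0 → 5). Not NE.
(Normal, Normal): Alex can switch to Thorough (9 → 11). Not NE.
(Normal, Thorough): Alex can switch to None (0 → 10). Not NE.
(Normal, Deep): Alex gets 8, best alternative 5; Bailey gets 8, best alternative 4. No profitable deviation — NE.
(Thorough, Normal): Alex gets 11, best alternative 9; Bailey gets 12, best alternative 11. No profitable deviation — NE.
(Thorough, Thorough): Alex can switch to None (8 → 10). Not NE.
(Thorough, Deep): Alex can switch to None (3 → 5). Not NE.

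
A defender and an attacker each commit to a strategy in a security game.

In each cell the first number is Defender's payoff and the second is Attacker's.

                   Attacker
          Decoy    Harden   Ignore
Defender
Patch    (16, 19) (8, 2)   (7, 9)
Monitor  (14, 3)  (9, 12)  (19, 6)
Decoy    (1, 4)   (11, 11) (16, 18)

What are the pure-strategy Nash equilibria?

Defender against Decoy: payoffs 16, 14, 1 → best response Patch.
Defender against Harden: payoffs 8, 9, 11 → best response Decoy.
Defender against Ignore: payoffs 7, 19, 16 → best response Monitor.
Attacker against Patch: payoffs 19, 2, 9 → best response Decoy.
Attacker against Monitor: payoffs 3, 12, 6 → best response Harden.
Attacker against Decoy: payoffs 4, 11, 18 → best response Ignore.
Mutual best responses: (Patch, Decoy).

The unique pure-strategy Nash equilibrium is (Patch, Decoy).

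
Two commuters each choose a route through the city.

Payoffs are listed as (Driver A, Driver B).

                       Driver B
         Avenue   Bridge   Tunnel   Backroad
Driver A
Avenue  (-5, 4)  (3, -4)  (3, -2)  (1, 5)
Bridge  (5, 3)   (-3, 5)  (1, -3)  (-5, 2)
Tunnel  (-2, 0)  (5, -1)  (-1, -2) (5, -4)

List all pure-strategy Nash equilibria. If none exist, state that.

Driver A against Avenue: payoffs -5, 5, -2 → best response Bridge.
Driver A against Bridge: payoffs 3, -3, 5 → best response Tunnel.
Driver A against Tunnel: payoffs 3, 1, -1 → best response Avenue.
Driver A against Backroad: payoffs 1, -5, 5 → best response Tunnel.
Driver B against Avenue: payoffs 4, -4, -2, 5 → best response Backroad.
Driver B against Bridge: payoffs 3, 5, -3, 2 → best response Bridge.
Driver B against Tunnel: payoffs 0, -1, -2, -4 → best response Avenue.
No profile is a mutual best response for all players.

This game has no pure Nash equilibrium.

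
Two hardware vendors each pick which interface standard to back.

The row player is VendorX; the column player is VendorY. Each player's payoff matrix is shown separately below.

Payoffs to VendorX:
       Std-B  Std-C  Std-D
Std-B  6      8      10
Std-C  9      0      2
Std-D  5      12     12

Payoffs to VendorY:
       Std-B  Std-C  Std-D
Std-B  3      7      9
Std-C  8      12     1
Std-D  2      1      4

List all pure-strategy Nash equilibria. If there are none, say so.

(Std-B, Std-B): VendorX can switch to Std-C (6 → 9). Not NE.
(Std-B, Std-C): VendorX can switch to Std-D (8 → 12). Not NE.
(Std-B, Std-D): VendorX can switch to Std-D (10 → 12). Not NE.
(Std-C, Std-B): VendorY can switch to Std-C (8 → 12). Not NE.
(Std-C, Std-C): VendorX can switch to Std-B (0 → 8). Not NE.
(Std-C, Std-D): VendorX can switch to Std-B (2 → 10). Not NE.
(Std-D, Std-B): VendorX can switch to Std-B (5 → 6). Not NE.
(Std-D, Std-C): VendorY can switch to Std-B (1 → 2). Not NE.
(Std-D, Std-D): VendorX gets 12, best alternative 10; VendorY gets 4, best alternative 2. No profitable deviation — NE.

Pure NE: (Std-D, Std-D)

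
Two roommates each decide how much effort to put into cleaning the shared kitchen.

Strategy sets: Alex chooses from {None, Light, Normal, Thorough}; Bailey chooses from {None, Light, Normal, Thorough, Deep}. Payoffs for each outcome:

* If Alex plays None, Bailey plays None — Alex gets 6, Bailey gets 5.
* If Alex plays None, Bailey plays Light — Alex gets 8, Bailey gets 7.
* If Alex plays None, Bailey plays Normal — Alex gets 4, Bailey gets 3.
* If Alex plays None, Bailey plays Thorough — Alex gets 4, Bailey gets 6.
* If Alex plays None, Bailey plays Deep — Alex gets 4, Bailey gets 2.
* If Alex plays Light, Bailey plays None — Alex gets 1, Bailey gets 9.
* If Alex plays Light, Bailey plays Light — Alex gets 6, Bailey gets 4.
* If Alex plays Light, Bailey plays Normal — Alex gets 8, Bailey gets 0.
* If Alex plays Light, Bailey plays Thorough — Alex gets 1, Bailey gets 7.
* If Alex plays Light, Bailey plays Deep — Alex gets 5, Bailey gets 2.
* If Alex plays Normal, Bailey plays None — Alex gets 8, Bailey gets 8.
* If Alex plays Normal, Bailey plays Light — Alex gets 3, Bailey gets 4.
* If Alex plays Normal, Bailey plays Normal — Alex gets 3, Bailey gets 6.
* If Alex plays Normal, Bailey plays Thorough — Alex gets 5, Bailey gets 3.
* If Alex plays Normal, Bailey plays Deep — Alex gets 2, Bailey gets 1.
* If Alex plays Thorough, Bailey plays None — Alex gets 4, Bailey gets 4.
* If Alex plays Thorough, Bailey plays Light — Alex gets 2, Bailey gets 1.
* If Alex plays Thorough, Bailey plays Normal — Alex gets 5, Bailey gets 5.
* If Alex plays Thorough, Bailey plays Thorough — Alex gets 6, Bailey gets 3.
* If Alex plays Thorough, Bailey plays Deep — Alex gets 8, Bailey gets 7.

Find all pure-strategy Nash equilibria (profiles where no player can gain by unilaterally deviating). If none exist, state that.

(None, Light); (Normal, None); (Thorough, Deep)

For each player, find the best response to each opponent profile; mutual best responses are the pure NE.
Alex against None: payoffs 6, 1, 8, 4 → best response Normal.
Alex against Light: payoffs 8, 6, 3, 2 → best response None.
Alex against Normal: payoffs 4, 8, 3, 5 → best response Light.
Alex against Thorough: payoffs 4, 1, 5, 6 → best response Thorough.
Alex against Deep: payoffs 4, 5, 2, 8 → best response Thorough.
Bailey against None: payoffs 5, 7, 3, 6, 2 → best response Light.
Bailey against Light: payoffs 9, 4, 0, 7, 2 → best response None.
Bailey against Normal: payoffs 8, 4, 6, 3, 1 → best response None.
Bailey against Thorough: payoffs 4, 1, 5, 3, 7 → best response Deep.
Mutual best responses: (None, Light); (Normal, None); (Thorough, Deep).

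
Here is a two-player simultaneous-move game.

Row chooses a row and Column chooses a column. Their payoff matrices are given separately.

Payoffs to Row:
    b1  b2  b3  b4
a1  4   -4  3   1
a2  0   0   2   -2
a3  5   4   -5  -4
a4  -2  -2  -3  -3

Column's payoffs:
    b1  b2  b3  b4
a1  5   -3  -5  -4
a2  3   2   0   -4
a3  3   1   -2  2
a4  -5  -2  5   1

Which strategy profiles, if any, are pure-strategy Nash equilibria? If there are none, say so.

Check each profile: it is a Nash equilibrium iff no player can strictly gain by switching unilaterally.
(a1, b1): Row can switch to a3 (4 → 5). Not NE.
(a1, b2): Row can switch to a2 (-4 → 0). Not NE.
(a1, b3): Column can switch to b1 (-5 → 5). Not NE.
(a1, b4): Column can switch to b1 (-4 → 5). Not NE.
(a2, b1): Row can switch to a1 (0 → 4). Not NE.
(a2, b2): Row can switch to a3 (0 → 4). Not NE.
(a2, b3): Row can switch to a1 (2 → 3). Not NE.
(a2, b4): Row can switch to a1 (-2 → 1). Not NE.
(a3, b1): Row gets 5, best alternative 4; Column gets 3, best alternative 2. No profitable deviation — NE.
(a3, b2): Column can switch to b1 (1 → 3). Not NE.
(a3, b3): Row can switch to a1 (-5 → 3). Not NE.
(a3, b4): Row can switch to a1 (-4 → 1). Not NE.
(a4, b1): Row can switch to a1 (-2 → 4). Not NE.
(The remaining 3 profiles each have a profitable deviation by the same check.)

Pure NE: (a3, b1)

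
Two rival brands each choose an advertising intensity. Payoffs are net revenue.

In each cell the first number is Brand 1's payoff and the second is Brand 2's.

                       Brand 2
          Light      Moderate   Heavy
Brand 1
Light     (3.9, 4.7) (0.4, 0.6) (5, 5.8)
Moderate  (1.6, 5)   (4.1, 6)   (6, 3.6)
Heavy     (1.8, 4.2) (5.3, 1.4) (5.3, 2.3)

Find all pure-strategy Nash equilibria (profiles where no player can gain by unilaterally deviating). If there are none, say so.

There is no pure-strategy Nash equilibrium.

Brand 1 against Light: payoffs 3.9, 1.6, 1.8 → best response Light.
Brand 1 against Moderate: payoffs 0.4, 4.1, 5.3 → best response Heavy.
Brand 1 against Heavy: payoffs 5, 6, 5.3 → best response Moderate.
Brand 2 against Light: payoffs 4.7, 0.6, 5.8 → best response Heavy.
Brand 2 against Moderate: payoffs 5, 6, 3.6 → best response Moderate.
Brand 2 against Heavy: payoffs 4.2, 1.4, 2.3 → best response Light.
No profile is a mutual best response for all players.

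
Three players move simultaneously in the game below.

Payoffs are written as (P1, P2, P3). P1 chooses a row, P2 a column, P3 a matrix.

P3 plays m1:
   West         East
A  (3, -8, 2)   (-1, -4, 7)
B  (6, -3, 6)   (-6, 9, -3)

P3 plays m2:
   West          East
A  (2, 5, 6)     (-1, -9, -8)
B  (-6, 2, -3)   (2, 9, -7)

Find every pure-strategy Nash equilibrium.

(A, West, m2) and (A, East, m1)

(A, West, m1): P1 can switch to B (3 → 6). Not NE.
(A, West, m2): P1 gets 2, best alternative -6; P2 gets 5, best alternative -9; P3 gets 6, best alternative 2. No profitable deviation — NE.
(A, East, m1): P1 gets -1, best alternative -6; P2 gets -4, best alternative -8; P3 gets 7, best alternative -8. No profitable deviation — NE.
(A, East, m2): P1 can switch to B (-1 → 2). Not NE.
(B, West, m1): P2 can switch to East (-3 → 9). Not NE.
(B, West, m2): P1 can switch to A (-6 → 2). Not NE.
(B, East, m1): P1 can switch to A (-6 → -1). Not NE.
(B, East, m2): P3 can switch to m1 (-7 → -3). Not NE.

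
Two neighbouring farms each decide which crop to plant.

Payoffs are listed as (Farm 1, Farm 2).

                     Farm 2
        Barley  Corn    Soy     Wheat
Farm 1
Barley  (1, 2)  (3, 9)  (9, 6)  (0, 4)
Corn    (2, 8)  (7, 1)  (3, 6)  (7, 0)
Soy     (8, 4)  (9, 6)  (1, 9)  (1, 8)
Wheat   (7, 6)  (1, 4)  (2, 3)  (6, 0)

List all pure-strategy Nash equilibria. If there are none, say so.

(Barley, Barley): Farm 1 can switch to Corn (1 → 2). Not NE.
(Barley, Corn): Farm 1 can switch to Corn (3 → 7). Not NE.
(Barley, Soy): Farm 2 can switch to Corn (6 → 9). Not NE.
(Barley, Wheat): Farm 1 can switch to Corn (0 → 7). Not NE.
(Corn, Barley): Farm 1 can switch to Soy (2 → 8). Not NE.
(Corn, Corn): Farm 1 can switch to Soy (7 → 9). Not NE.
(Corn, Soy): Farm 1 can switch to Barley (3 → 9). Not NE.
(Corn, Wheat): Farm 2 can switch to Barley (0 → 8). Not NE.
(The remaining 8 profiles each have a profitable deviation by the same check.)

No pure-strategy Nash equilibrium.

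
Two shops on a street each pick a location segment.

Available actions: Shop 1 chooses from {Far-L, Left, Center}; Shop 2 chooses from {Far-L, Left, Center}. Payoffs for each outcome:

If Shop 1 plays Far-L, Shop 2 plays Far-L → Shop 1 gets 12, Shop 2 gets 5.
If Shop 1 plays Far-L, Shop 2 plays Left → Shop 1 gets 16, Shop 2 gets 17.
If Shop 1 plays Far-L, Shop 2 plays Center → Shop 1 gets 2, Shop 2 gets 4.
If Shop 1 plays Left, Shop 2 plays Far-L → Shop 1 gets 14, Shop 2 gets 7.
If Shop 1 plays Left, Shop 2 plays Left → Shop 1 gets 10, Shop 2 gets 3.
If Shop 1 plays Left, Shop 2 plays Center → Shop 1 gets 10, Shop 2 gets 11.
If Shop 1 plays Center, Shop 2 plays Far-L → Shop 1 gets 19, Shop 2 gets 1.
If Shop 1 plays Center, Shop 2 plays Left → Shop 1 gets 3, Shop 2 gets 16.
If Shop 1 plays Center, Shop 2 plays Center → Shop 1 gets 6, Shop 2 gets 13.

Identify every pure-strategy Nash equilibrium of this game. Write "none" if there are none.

Pure-strategy Nash equilibria: (Far-L, Left) and (Left, Center)

For each player, find the best response to each opponent profile; mutual best responses are the pure NE.
Shop 1 against Far-L: payoffs 12, 14, 19 → best response Center.
Shop 1 against Left: payoffs 16, 10, 3 → best response Far-L.
Shop 1 against Center: payoffs 2, 10, 6 → best response Left.
Shop 2 against Far-L: payoffs 5, 17, 4 → best response Left.
Shop 2 against Left: payoffs 7, 3, 11 → best response Center.
Shop 2 against Center: payoffs 1, 16, 13 → best response Left.
Mutual best responses: (Far-L, Left); (Left, Center).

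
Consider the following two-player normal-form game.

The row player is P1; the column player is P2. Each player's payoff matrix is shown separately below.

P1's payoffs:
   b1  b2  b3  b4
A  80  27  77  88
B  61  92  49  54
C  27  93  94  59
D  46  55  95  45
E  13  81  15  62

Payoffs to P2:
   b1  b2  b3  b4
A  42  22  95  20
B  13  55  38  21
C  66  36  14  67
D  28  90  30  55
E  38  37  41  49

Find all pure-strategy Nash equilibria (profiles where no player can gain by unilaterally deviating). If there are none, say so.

none

P1 against b1: payoffs 80, 61, 27, 46, 13 → best response A.
P1 against b2: payoffs 27, 92, 93, 55, 81 → best response C.
P1 against b3: payoffs 77, 49, 94, 95, 15 → best response D.
P1 against b4: payoffs 88, 54, 59, 45, 62 → best response A.
P2 against A: payoffs 42, 22, 95, 20 → best response b3.
P2 against B: payoffs 13, 55, 38, 21 → best response b2.
P2 against C: payoffs 66, 36, 14, 67 → best response b4.
P2 against D: payoffs 28, 90, 30, 55 → best response b2.
P2 against E: payoffs 38, 37, 41, 49 → best response b4.
No profile is a mutual best response for all players.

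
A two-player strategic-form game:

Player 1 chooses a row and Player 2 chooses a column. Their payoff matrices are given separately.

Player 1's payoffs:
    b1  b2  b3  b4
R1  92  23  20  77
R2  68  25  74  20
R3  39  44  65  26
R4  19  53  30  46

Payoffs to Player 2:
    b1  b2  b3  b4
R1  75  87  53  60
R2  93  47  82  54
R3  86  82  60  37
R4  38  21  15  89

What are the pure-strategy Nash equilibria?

(R1, b1): Player 2 can switch to b2 (75 → 87). Not NE.
(R1, b2): Player 1 can switch to R2 (23 → 25). Not NE.
(R1, b3): Player 1 can switch to R2 (20 → 74). Not NE.
(R1, b4): Player 2 can switch to b1 (60 → 75). Not NE.
(R2, b1): Player 1 can switch to R1 (68 → 92). Not NE.
(R2, b2): Player 1 can switch to R3 (25 → 44). Not NE.
(R2, b3): Player 2 can switch to b1 (82 → 93). Not NE.
(R2, b4): Player 1 can switch to R1 (20 → 77). Not NE.
(R3, b1): Player 1 can switch to R1 (39 → 92). Not NE.
(R3, b2): Player 1 can switch to R4 (44 → 53). Not NE.
(The remaining 6 profiles each have a profitable deviation by the same check.)

No pure-strategy Nash equilibrium.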